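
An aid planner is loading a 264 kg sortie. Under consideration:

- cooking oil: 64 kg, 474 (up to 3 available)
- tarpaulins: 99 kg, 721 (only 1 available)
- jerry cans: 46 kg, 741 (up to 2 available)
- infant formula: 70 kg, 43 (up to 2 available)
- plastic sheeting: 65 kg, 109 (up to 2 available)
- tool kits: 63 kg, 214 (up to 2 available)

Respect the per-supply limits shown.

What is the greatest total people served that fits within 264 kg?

2677

Greedy by ratio would take 2×cooking oil + 2×jerry cans: 220 kg used, total 2430.
Dropping cooking oil frees 64 kg; slotting in tarpaulins (99 kg) lifts the total to 2677 at 255 kg.
That's the maximum — no swap from here does better than 2677.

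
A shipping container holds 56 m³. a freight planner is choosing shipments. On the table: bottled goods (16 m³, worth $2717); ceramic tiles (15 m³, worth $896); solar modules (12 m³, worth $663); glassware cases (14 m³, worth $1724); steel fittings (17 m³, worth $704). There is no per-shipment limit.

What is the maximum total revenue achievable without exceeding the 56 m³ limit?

3×bottled goods uses 48 of the 56 m³ and totals 8151.
The spare 8 m³ is too small for any remaining shipment, and no exchange beats 8151.

8151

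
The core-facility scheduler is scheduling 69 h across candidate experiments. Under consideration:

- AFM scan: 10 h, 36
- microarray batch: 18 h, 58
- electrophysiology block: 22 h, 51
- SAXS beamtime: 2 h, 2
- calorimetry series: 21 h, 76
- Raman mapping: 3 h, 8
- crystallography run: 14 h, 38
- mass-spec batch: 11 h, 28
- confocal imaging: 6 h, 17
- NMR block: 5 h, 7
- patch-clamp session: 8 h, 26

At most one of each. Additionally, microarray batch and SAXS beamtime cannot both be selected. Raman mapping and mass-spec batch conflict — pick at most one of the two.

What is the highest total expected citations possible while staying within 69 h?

225

Best packing: AFM scan + microarray batch + calorimetry series + crystallography run + confocal imaging — 69 h, 225 total.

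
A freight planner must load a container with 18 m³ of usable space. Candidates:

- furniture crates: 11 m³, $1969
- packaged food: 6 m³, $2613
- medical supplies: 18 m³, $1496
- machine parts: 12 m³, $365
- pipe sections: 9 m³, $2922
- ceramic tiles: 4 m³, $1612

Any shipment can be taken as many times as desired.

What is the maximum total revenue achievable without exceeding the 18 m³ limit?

7839

By revenue per m³: packaged food 435.50, ceramic tiles 403.00, pipe sections 324.67, furniture crates 179.00 lead.
Best packing: 3×packaged food — 18 m³, 7839 total.
No other feasible combination exceeds 7839.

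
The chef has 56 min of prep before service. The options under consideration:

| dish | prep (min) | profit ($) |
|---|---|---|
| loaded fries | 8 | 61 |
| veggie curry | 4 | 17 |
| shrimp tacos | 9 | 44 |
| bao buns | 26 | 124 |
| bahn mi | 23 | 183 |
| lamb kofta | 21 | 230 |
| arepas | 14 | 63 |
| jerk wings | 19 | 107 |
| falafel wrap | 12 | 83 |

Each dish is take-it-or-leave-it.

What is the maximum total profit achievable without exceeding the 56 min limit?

Ranking by ratio (profit/min): lamb kofta 10.95, bahn mi 7.96, loaded fries 7.62.
Taking the top-ratio dishes first gives loaded fries + veggie curry + bahn mi + lamb kofta for 491 (56 min).
Dropping loaded fries and veggie curry frees 12 min; slotting in falafel wrap (12 min) lifts the total to 496 at 56 min.
Runner-up loaded fries + veggie curry + bahn mi + lamb kofta tops out at 491.

496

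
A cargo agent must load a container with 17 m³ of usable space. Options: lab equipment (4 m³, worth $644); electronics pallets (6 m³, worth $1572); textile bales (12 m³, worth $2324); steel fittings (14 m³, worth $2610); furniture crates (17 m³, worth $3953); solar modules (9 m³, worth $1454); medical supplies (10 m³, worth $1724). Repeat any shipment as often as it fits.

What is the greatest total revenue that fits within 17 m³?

The ratio heuristic lands on lab equipment + 2×electronics pallets (3788) but leaves 1 m³ idle.
Dropping lab equipment and 2×electronics pallets frees 16 m³; slotting in furniture crates (17 m³) lifts the total to 3953 at 17 m³.
Nothing else within 17 m³ beats 3953.

3953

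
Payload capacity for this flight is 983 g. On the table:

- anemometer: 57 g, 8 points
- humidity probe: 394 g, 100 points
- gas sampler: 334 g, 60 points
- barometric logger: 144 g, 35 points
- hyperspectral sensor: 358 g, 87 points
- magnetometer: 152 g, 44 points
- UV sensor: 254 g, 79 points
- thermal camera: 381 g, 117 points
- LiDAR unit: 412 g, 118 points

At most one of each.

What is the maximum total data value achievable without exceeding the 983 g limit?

279

Ranking by ratio (data value/g): UV sensor 0.31, thermal camera 0.31, magnetometer 0.29, LiDAR unit 0.29.
Filling by ratio: barometric logger + magnetometer + UV sensor + thermal camera for 275, with 52 g left unused.
The 398 g tied up in barometric logger and UV sensor is better spent on LiDAR unit — total rises to 279 (945 g).
Every other selection either busts 983 g or fails to beat 279.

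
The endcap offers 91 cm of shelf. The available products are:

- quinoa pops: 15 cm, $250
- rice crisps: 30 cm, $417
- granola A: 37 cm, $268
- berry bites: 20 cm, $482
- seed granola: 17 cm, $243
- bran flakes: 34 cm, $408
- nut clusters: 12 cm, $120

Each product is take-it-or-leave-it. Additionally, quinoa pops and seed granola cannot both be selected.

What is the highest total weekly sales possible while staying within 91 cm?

1307

Taking rice crisps + berry bites + bran flakes: 84 cm used, 1307 in weekly sales.
Next best is quinoa pops + rice crisps + berry bites + nut clusters at 1269 (77 cm) — short by 38.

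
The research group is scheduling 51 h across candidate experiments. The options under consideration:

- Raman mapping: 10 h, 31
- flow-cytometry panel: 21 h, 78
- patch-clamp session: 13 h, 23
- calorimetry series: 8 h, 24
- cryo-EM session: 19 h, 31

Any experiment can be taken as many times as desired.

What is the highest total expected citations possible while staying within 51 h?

180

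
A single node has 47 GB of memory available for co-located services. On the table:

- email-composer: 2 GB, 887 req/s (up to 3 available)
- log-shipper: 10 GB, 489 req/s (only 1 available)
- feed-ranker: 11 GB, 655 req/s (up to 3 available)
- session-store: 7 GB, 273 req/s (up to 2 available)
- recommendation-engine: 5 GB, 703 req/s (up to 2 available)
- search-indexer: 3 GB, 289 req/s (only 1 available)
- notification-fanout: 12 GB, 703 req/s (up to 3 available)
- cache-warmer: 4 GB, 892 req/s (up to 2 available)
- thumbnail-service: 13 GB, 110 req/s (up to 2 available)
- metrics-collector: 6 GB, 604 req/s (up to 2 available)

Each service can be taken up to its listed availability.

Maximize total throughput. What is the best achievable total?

7714

The ratio heuristic lands on 3×email-composer + session-store + 2×recommendation-engine + search-indexer + 2×cache-warmer + 2×metrics-collector (7621) but leaves 1 GB idle.
The 10 GB tied up in session-store and search-indexer is better spent on feed-ranker — total rises to 7714 (47 GB).
No other feasible combination exceeds 7714.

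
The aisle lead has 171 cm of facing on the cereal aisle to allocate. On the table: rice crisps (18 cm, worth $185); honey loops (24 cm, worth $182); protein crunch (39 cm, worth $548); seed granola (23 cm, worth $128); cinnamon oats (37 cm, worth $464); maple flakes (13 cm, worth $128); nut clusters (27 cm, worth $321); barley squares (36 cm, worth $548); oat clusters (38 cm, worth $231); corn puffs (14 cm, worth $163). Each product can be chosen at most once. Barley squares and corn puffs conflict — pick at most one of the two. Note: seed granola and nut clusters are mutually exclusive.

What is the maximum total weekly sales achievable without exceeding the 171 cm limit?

2194

Ranking by ratio (weekly sales/cm): barley squares 15.22, protein crunch 14.05, cinnamon oats 12.54.
Best packing: rice crisps + protein crunch + cinnamon oats + maple flakes + nut clusters + barley squares — 170 cm, 2194 total.
Nothing else feasible within 171 cm beats 2194.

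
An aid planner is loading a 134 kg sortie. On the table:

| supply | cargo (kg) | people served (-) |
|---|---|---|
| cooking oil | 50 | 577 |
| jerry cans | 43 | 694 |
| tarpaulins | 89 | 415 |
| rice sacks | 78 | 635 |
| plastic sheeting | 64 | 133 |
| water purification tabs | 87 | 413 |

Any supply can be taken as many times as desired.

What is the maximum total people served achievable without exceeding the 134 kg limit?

2082

The ratio ordering already packs tightly: 3×jerry cans, 129 kg, 2082.
No other feasible combination exceeds 2082.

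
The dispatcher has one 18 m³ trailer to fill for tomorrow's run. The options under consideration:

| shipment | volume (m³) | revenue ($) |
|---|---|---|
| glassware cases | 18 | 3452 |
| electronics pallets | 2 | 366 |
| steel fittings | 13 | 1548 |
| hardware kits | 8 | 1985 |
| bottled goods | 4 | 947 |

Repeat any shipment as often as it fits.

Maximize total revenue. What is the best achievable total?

Ranking by ratio (revenue/m³): hardware kits 248.12, bottled goods 236.75, glassware cases 191.78.
Taking electronics pallets + 2×hardware kits: 18 m³ used, 4336 in revenue.
Nothing else within 18 m³ beats 4336.

4336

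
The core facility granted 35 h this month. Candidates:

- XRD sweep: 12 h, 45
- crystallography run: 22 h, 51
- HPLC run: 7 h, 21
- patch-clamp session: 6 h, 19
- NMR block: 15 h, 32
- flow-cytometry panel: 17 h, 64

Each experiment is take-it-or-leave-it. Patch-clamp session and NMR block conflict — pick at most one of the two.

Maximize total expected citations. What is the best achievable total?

Best packing: XRD sweep + patch-clamp session + flow-cytometry panel — 35 h, 128 total.
Next best is XRD sweep + flow-cytometry panel at 109 (29 h) — short by 19.

128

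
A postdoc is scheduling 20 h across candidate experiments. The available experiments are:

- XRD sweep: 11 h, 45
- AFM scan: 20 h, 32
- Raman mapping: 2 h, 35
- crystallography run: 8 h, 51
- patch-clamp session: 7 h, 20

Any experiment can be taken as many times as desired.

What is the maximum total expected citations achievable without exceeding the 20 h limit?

350

10×Raman mapping uses 20 of the 20 h and totals 350.
That's the maximum — no swap from here does better than 350.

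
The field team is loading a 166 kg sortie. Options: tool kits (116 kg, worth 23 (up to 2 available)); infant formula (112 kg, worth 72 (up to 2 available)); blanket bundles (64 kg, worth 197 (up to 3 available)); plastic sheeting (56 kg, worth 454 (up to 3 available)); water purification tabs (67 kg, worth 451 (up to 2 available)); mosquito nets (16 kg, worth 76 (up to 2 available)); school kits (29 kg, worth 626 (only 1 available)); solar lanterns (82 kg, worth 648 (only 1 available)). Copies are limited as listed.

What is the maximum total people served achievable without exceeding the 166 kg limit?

1610

The ratio ordering already packs tightly: 2×plastic sheeting + mosquito nets + school kits, 157 kg, 1610.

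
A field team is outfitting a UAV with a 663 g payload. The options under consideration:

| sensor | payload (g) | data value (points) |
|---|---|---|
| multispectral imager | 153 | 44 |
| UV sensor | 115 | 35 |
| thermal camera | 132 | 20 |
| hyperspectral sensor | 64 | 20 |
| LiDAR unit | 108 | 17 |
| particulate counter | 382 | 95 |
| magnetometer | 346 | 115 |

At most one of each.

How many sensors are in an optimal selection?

The maximum data value within 663 g is 194.
For example multispectral imager + UV sensor + magnetometer achieves it, using 614 g.
All optima have 3 sensors.

3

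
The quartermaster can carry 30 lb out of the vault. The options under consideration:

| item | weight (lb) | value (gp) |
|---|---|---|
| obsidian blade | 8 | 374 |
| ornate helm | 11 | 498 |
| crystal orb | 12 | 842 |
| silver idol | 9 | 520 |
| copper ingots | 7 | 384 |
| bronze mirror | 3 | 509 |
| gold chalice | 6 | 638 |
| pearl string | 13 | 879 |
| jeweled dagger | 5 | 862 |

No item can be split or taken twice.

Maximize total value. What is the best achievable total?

A density-first pass picks crystal orb + bronze mirror + gold chalice + jeweled dagger — 2851 at 26 lb.
Dropping crystal orb frees 12 lb; slotting in silver idol + copper ingots (16 lb) lifts the total to 2913 at 30 lb.
The closest alternative, bronze mirror + gold chalice + pearl string + jeweled dagger, reaches only 2888.

2913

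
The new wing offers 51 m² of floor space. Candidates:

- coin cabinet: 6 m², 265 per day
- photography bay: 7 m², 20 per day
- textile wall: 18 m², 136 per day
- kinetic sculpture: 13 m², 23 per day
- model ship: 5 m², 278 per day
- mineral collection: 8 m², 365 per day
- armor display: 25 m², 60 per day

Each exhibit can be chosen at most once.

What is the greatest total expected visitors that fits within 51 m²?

1067

By expected visitors per m²: model ship 55.60, mineral collection 45.62, coin cabinet 44.17 lead.
A density-first pass picks coin cabinet + photography bay + textile wall + model ship + mineral collection — 1064 at 44 m².
Replace photography bay with kinetic sculpture: the trade gains 3 net, giving 1067 at 50 m².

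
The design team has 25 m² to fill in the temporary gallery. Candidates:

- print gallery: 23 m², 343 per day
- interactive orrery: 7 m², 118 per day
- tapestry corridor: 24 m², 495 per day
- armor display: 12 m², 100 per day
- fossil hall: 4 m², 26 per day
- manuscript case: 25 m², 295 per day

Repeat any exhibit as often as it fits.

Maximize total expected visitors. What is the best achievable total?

495

The ratio ordering already packs tightly: tapestry corridor, 24 m², 495.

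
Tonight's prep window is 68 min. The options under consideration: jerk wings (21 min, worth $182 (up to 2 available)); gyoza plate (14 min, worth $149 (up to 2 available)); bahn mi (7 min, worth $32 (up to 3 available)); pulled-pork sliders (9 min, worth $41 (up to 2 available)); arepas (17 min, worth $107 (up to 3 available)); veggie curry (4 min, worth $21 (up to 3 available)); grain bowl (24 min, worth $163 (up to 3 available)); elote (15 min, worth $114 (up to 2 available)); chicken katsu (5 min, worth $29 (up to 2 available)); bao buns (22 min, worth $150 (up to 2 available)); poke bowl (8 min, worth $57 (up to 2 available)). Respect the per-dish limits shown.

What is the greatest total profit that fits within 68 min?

Jerk wings + 2×gyoza plate + veggie curry + elote uses 68 of the 68 min and totals 615.
Nothing else within 68 min beats 615.

615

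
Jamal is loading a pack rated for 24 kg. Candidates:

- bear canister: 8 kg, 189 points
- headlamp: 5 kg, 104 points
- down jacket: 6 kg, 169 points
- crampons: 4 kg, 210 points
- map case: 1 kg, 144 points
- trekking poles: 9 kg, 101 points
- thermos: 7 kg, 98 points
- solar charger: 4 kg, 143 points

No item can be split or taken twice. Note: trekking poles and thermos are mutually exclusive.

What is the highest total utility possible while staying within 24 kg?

855

By utility per kg: map case 144.00, crampons 52.50, solar charger 35.75 lead.
Bear canister + down jacket + crampons + map case + solar charger uses 23 of the 24 kg and totals 855.
The closest alternative, bear canister + headlamp + down jacket + crampons + map case, reaches only 816.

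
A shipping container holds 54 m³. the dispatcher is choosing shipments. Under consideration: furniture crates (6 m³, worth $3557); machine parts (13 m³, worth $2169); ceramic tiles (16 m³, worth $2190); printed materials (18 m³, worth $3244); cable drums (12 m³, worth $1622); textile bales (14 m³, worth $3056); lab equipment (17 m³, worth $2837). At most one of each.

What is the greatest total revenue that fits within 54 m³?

12047

Filling by ratio: furniture crates + machine parts + printed materials + textile bales for 12026, with 3 m³ left unused.
Replace machine parts with ceramic tiles: the trade gains 21 net, giving 12047 at 54 m³.
Nothing else within 54 m³ beats 12047.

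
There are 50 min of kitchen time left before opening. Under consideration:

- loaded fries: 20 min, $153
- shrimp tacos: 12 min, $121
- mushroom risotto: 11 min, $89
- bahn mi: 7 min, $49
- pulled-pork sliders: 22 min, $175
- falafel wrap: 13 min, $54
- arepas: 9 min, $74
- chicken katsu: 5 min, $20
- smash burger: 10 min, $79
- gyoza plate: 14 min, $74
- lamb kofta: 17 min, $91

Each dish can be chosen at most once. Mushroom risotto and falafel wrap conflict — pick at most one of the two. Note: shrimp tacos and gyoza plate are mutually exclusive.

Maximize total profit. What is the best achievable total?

419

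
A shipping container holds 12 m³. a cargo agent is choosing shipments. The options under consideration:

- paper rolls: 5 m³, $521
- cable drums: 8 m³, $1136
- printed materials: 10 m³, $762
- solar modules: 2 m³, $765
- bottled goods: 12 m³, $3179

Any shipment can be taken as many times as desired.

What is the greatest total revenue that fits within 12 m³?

4590

Best packing: 6×solar modules — 12 m³, 4590 total.
That's the maximum — no swap from here does better than 4590.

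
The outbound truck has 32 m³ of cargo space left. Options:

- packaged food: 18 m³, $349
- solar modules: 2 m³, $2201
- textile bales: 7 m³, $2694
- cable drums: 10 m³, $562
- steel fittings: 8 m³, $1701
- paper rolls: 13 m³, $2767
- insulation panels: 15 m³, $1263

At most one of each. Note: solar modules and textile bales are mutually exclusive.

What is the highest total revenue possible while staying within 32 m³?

7162

Density check — solar modules 1100.50, textile bales 384.86, paper rolls 212.85 are the best per m³.
Textile bales + steel fittings + paper rolls uses 28 of the 32 m³ and totals 7162.
Next best is solar modules + steel fittings + paper rolls at 6669 (23 m³) — short by 493.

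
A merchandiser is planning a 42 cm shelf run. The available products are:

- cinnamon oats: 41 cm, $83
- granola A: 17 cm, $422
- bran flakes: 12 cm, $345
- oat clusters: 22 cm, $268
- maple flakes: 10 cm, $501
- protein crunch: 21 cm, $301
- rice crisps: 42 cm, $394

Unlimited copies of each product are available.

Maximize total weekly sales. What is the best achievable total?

Best packing: 4×maple flakes — 40 cm, 2004 total.

2004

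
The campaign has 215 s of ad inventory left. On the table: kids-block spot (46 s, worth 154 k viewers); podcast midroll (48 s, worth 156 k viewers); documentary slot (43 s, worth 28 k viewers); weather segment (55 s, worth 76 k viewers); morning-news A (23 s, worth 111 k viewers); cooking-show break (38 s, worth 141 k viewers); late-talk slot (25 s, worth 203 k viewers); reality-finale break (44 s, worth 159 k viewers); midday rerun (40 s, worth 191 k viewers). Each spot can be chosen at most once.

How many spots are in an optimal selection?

5

Best achievable expected reach is 863.
For example kids-block spot + podcast midroll + late-talk slot + reality-finale break + midday rerun achieves it, using 203 s.
Every optimal selection uses 5 spots.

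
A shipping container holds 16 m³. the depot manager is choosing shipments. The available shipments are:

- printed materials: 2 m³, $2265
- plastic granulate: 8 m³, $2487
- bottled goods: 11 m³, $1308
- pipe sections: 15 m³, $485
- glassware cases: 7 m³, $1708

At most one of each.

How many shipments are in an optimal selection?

Optimal total is 4752.
printed materials + plastic granulate hits 4752 at 10 m³.
Any selection reaching 4752 contains exactly 2 shipments.

2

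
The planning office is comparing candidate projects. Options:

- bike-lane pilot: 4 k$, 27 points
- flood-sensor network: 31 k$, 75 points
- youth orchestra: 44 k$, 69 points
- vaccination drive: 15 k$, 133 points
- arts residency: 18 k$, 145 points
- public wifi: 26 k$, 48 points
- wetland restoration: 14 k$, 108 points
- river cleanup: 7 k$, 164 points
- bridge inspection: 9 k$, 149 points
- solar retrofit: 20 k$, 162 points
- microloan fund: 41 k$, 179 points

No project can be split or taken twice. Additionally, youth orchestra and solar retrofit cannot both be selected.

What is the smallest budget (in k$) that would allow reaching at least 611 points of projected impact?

53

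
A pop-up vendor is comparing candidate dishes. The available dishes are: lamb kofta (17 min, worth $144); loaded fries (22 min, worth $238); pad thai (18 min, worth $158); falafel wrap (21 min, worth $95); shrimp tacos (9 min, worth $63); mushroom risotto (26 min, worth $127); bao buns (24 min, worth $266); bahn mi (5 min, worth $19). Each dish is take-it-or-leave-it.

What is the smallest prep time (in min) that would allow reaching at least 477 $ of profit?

46

Need the lightest bundle worth ≥ 477.
loaded fries + bao buns reaches 504 using 46 min.
No combination under 46 min hits 477.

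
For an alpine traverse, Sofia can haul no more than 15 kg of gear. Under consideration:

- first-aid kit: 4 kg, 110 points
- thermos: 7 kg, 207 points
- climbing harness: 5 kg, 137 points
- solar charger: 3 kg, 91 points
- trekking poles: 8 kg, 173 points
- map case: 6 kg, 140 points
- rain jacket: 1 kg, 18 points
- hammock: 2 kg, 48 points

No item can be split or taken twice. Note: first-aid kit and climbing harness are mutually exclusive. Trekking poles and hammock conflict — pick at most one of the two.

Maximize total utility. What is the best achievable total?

435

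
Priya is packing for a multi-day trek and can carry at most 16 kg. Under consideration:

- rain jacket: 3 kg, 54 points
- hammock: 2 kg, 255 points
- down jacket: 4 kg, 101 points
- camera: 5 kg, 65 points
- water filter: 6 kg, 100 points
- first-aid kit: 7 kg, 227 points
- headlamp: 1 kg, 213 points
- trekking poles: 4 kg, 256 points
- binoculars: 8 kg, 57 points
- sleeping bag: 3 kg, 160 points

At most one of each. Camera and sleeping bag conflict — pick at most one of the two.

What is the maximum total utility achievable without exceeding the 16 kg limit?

985

The ratio ordering already packs tightly: hammock + down jacket + headlamp + trekking poles + sleeping bag, 14 kg, 985.
An exhaustive check of the 1024 subsets confirms 985.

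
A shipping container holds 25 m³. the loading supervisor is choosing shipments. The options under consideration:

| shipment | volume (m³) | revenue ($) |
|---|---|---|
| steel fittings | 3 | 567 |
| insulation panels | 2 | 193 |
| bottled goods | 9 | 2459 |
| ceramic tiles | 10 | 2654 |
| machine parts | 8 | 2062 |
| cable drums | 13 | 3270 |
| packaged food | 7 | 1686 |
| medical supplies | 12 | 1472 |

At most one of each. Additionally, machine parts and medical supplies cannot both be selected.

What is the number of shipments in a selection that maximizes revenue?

3

The maximum revenue within 25 m³ is 6402.
ceramic tiles + machine parts + packaged food hits 6402 at 25 m³.
Every optimal selection uses 3 shipments.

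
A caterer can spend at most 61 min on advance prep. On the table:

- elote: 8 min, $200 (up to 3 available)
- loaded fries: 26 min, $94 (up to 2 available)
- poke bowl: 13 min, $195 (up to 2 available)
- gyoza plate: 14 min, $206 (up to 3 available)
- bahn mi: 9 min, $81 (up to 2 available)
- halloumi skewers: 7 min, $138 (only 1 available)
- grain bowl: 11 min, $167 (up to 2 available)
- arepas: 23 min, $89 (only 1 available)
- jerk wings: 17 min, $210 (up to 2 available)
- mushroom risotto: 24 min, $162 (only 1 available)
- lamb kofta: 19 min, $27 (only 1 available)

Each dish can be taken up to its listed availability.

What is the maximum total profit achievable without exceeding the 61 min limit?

1157

A density-first pass picks 3×elote + halloumi skewers + 2×grain bowl — 1072 at 53 min.
Dropping halloumi skewers and grain bowl frees 18 min; slotting in 2×poke bowl (26 min) lifts the total to 1157 at 61 min.
No other feasible combination exceeds 1157.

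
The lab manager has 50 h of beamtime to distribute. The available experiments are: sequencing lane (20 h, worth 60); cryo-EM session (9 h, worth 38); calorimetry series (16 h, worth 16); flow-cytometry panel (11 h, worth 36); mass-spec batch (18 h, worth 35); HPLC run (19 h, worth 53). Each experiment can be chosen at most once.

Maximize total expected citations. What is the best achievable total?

151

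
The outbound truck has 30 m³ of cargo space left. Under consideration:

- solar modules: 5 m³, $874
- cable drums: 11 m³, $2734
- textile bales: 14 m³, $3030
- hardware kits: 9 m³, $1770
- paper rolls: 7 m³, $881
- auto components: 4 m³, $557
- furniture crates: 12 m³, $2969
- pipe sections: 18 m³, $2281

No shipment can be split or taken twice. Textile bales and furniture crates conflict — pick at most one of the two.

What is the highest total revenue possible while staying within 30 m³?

Ranking by ratio (revenue/m³): cable drums 248.55, furniture crates 247.42, textile bales 216.43, hardware kits 196.67.
Taking the top-ratio shipments first gives solar modules + cable drums + furniture crates for 6577 (28 m³).
The 12 m³ tied up in furniture crates is better spent on textile bales — total rises to 6638 (30 m³).
No other feasible combination exceeds 6638.

6638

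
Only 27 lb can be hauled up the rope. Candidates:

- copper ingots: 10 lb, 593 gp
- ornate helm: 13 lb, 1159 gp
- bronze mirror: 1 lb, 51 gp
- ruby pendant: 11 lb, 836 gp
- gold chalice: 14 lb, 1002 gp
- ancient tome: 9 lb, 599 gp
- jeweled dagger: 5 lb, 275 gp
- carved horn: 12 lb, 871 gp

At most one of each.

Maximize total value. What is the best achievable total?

2161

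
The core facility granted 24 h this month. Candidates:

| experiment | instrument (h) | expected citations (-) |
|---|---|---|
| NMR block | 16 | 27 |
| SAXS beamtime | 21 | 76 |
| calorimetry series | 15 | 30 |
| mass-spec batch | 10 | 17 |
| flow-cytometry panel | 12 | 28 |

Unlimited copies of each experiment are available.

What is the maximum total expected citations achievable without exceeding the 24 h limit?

Density check — SAXS beamtime 3.62, flow-cytometry panel 2.33, calorimetry series 2.00, mass-spec batch 1.70 are the best per h.
SAXS beamtime uses 21 of the 24 h and totals 76.

76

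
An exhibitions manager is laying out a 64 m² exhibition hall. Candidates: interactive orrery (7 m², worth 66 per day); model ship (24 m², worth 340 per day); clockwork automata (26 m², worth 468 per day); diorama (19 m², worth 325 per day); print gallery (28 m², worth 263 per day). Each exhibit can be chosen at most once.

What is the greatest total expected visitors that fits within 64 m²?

Taking the top-ratio exhibits first gives interactive orrery + clockwork automata + diorama for 859 (52 m²).
The 19 m² tied up in diorama is better spent on model ship — total rises to 874 (57 m²).
The spare 7 m² is too small for any remaining exhibit, and no exchange beats 874.

874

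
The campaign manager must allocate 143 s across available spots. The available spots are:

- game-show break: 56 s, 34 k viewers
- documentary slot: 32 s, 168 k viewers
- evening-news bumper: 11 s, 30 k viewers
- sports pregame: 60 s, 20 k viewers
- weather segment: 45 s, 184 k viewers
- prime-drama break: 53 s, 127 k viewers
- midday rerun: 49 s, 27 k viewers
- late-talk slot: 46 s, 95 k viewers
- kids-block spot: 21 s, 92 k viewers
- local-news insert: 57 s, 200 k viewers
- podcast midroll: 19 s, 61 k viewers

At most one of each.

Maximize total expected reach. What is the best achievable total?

552

Filling by ratio: documentary slot + evening-news bumper + weather segment + kids-block spot + podcast midroll for 535, with 15 s left unused.
Replace evening-news bumper and kids-block spot and podcast midroll with local-news insert: the trade gains 17 net, giving 552 at 134 s.
An exhaustive check of the 2048 subsets confirms 552.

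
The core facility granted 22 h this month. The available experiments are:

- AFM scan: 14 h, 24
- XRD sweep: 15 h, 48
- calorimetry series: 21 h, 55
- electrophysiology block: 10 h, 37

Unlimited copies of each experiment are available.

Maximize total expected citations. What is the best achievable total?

74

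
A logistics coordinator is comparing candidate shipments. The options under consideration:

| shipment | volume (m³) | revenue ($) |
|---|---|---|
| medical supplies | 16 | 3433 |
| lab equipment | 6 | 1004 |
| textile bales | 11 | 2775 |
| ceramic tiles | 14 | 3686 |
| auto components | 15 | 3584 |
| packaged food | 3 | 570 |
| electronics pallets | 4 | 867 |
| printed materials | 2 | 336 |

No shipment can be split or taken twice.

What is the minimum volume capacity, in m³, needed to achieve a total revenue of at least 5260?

23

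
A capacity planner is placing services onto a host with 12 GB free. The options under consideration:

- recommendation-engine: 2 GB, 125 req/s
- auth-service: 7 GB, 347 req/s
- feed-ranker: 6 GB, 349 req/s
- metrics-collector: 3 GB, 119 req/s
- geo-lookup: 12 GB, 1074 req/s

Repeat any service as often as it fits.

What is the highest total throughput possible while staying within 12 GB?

Taking geo-lookup: 12 GB used, 1074 in throughput.

1074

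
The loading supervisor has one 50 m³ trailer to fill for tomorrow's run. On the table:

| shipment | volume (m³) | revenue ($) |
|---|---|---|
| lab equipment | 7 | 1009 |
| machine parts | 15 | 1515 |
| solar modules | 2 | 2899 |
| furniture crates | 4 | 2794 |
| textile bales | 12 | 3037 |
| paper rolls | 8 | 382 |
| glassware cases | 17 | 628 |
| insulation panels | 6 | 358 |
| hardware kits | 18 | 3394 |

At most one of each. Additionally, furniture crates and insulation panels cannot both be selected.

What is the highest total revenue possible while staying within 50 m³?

Ranking by ratio (revenue/m³): solar modules 1449.50, furniture crates 698.50, textile bales 253.08.
Best packing: lab equipment + solar modules + furniture crates + textile bales + hardware kits — 43 m³, 13133 total.

13133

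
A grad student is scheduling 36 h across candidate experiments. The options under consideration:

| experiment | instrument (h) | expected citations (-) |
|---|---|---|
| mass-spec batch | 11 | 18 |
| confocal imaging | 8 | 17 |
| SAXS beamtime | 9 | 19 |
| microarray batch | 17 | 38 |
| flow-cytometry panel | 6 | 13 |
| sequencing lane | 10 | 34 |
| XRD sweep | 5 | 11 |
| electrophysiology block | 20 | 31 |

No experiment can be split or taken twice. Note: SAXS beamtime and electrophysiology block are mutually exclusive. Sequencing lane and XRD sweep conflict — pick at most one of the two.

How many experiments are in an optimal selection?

Best achievable expected citations is 91.
For example SAXS beamtime + microarray batch + sequencing lane achieves it, using 36 h.
Every optimal selection uses 3 experiments.

3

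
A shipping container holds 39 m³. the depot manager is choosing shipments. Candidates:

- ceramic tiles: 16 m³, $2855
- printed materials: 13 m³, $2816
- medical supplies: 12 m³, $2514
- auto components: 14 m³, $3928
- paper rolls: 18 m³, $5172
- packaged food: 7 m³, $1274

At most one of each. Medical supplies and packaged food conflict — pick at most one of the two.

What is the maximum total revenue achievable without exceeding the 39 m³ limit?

10374

Taking auto components + paper rolls + packaged food: 39 m³ used, 10374 in revenue.
No other feasible combination exceeds 10374.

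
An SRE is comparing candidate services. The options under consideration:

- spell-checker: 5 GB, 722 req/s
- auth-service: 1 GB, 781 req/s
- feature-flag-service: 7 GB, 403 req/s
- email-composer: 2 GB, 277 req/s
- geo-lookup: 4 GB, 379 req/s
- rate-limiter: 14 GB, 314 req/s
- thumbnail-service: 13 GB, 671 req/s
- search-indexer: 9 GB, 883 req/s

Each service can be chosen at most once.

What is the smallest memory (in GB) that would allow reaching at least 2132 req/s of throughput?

12

Look for the lowest-memory combination reaching 2132.
spell-checker + auth-service + email-composer + geo-lookup reaches 2159 using 12 GB.
No combination under 12 GB hits 2132.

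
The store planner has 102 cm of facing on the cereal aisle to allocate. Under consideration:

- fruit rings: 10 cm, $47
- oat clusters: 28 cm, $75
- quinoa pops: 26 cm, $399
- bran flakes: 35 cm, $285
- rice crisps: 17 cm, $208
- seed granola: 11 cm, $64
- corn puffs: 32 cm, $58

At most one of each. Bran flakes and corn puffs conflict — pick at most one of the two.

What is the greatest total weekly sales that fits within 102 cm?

Best packing: fruit rings + quinoa pops + bran flakes + rice crisps + seed granola — 99 cm, 1003 total.
Next best is quinoa pops + bran flakes + rice crisps + seed granola at 956 (89 cm) — short by 47.

1003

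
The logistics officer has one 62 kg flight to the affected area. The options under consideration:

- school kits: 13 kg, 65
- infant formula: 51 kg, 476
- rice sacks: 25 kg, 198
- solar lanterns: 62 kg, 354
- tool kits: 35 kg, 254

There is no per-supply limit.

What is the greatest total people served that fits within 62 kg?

476

Infant formula uses 51 of the 62 kg and totals 476.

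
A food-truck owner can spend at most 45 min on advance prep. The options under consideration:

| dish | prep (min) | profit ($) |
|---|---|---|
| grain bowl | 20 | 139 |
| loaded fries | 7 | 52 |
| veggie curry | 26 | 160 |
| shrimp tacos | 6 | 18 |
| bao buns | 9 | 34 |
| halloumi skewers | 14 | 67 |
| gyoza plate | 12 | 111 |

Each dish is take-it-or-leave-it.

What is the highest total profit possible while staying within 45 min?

Taking the top-ratio dishes first gives grain bowl + loaded fries + shrimp tacos + gyoza plate for 320 (45 min).
The 26 min tied up in grain bowl and shrimp tacos is better spent on veggie curry — total rises to 323 (45 min).

323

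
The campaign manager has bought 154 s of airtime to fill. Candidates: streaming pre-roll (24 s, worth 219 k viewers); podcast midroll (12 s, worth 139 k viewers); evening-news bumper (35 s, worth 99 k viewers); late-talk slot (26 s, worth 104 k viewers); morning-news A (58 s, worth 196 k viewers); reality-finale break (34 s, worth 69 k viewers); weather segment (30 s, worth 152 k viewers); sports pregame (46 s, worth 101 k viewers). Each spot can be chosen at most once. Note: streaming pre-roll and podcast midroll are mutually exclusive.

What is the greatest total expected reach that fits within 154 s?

By expected reach per s: podcast midroll 11.58, streaming pre-roll 9.12, weather segment 5.07 lead.
Streaming pre-roll + late-talk slot + morning-news A + weather segment uses 138 of the 154 s and totals 671.

671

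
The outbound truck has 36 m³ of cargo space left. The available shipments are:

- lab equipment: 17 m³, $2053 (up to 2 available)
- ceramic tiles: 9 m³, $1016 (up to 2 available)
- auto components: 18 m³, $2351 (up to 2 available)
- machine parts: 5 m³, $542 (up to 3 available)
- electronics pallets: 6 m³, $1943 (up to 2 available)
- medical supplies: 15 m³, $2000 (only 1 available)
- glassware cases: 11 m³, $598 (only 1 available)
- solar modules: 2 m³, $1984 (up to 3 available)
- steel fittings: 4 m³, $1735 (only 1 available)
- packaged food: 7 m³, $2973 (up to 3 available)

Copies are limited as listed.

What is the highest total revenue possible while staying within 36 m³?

17519

A density-first pass picks machine parts + 3×solar modules + steel fittings + 3×packaged food — 17148 at 36 m³.
Replace machine parts and packaged food with 2×electronics pallets: the trade gains 371 net, giving 17519 at 36 m³.
Every other selection either busts 36 m³ or exceeds an availability limit or fails to beat 17519.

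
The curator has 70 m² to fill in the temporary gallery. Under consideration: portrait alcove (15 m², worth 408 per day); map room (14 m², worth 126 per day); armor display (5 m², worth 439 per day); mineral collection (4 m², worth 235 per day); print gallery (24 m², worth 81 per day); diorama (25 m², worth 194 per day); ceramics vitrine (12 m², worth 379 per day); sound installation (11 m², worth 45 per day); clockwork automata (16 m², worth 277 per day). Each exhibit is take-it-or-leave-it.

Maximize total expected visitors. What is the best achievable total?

1864

The ratio ordering already packs tightly: portrait alcove + map room + armor display + mineral collection + ceramics vitrine + clockwork automata, 66 m², 1864.
The closest alternative, portrait alcove + armor display + mineral collection + ceramics vitrine + sound installation + clockwork automata, reaches only 1783.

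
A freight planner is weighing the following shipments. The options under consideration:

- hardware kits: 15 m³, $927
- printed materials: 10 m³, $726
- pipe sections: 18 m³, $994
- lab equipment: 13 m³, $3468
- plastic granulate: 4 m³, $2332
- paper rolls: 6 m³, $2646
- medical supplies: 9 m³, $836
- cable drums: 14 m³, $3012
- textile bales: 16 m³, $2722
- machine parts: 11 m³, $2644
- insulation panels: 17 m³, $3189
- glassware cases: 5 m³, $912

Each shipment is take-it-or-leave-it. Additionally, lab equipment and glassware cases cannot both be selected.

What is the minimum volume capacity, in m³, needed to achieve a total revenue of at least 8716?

29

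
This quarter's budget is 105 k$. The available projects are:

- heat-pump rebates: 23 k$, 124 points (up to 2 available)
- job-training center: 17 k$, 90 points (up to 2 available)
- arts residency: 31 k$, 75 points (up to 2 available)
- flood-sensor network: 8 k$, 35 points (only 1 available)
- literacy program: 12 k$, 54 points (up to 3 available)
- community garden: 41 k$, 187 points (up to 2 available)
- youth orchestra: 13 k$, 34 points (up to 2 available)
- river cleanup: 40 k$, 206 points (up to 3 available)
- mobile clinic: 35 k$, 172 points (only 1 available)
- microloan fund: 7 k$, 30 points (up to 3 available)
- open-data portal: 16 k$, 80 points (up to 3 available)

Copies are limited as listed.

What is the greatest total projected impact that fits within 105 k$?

545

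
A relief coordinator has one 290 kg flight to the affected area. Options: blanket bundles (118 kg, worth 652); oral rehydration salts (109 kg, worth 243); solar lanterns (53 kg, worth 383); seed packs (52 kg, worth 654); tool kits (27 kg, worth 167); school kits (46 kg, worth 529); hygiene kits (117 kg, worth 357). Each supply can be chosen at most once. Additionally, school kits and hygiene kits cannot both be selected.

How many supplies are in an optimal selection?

Optimal total is 2218.
blanket bundles + solar lanterns + seed packs + school kits hits 2218 at 269 kg.
Any selection reaching 2218 contains exactly 4 supplies.

4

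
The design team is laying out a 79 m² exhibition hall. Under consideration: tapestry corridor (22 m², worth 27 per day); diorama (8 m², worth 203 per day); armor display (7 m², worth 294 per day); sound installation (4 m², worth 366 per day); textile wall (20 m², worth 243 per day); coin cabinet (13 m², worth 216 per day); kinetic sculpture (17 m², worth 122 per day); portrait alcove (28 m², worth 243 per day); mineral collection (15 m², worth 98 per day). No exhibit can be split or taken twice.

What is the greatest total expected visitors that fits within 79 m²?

1444

Taking diorama + armor display + sound installation + textile wall + coin cabinet + kinetic sculpture: 69 m² used, 1444 in expected visitors.
Every other selection either busts 79 m² or fails to beat 1444.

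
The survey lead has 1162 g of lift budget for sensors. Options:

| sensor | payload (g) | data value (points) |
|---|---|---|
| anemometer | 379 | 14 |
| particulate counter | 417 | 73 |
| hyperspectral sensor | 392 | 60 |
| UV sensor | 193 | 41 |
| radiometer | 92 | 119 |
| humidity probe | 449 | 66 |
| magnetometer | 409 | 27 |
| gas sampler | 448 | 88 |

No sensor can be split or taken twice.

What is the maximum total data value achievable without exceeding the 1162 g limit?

321

Particulate counter + UV sensor + radiometer + gas sampler uses 1150 of the 1162 g and totals 321.
Next best is hyperspectral sensor + UV sensor + radiometer + gas sampler at 308 (1125 g) — short by 13.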